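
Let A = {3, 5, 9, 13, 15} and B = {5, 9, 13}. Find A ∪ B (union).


A = {3, 5, 9, 13, 15}
B = {5, 9, 13}
Operation: union
All elements combined: 3, 5, 9, 13, 15

{3, 5, 9, 13, 15}


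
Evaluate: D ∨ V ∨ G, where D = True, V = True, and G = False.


D = True, V = True, G = False
Step 1: D ∨ V = True OR True = True
Step 2: True ∨ G = True OR False = True
OR is true when at least one operand is true.

True


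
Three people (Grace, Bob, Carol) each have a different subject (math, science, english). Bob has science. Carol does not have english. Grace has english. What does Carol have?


From clues:
  Grace → english
  Bob → science
By elimination, Carol gets the remaining.

math


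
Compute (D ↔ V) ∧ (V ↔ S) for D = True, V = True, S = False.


D = True, V = True, S = False
Step 1: D ↔ V is true when D and V have the same value. Result: True
Step 2: V ↔ S is true when V and S have the same value. Result: False
Step 3: True ∧ False = False

False


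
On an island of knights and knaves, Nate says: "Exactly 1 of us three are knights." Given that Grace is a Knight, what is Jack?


Nate claims exactly 1 knights among Nate, Grace, Jack.
Given: Grace is a Knight.

Case 1: Nate is a Knight (tells truth)
  Then exactly 1 of the three are knights.
  Counting Nate, Grace: 2 knight(s) so far. Need -1 more → impossible.
Case 2: Nate is a Knave (lies)
  Then the count is NOT 1.
  If Jack = Knave, count = 1 = 1 → claim would be true, contradicts lie.
  If Jack = Knight, count = 2 ≠ 1 → lie confirmed ✓

Jack is a Knight.

Knight


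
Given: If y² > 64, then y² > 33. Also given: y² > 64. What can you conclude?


Modus ponens: P → Q, P ⊢ Q
P: y² > 64
Q: y² > 33
We have P → Q and P is true.
By modus ponens, Q must be true.

y² > 33


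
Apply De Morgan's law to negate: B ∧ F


De Morgan's law: ¬(P ∧ Q) ≡ ¬P ∨ ¬Q
¬(B ∧ F) = ¬B ∨ ¬F

¬B ∨ ¬F


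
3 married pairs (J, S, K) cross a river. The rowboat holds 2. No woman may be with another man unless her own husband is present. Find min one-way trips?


Label couples J, S, K (H = husband, W = wife).
Counting alone: 6 people, the rowboat carries 2 and someone must bring it back, so each round trip nets at most +1 on the far side until the last crossing → at least 9 trips. The jealousy constraint makes 9 impossible; the shortest valid schedule has 11:
1. WJ+WS →  (far: WJ,WS; near: HJ,HS,HK,WK)
2. WJ ←       (far: WS; near: HJ,HS,HK,WJ,WK)
3. WJ+WK →  (far: WJ,WS,WK; near: HJ,HS,HK)
4. WJ ←       (far: WS,WK; near: HJ,HS,HK,WJ)
5. HS+HK →  (far: HS,WS,HK,WK; near: HJ,WJ)
6. HS+WS ←  (far: HK,WK; near: HJ,WJ,HS,WS)
7. HJ+HS →  (far: HJ,HS,HK,WK; near: WJ,WS)
8. WK ←       (far: HJ,HS,HK; near: WJ,WS,WK)
9. WJ+WS →  (far: HJ,WJ,HS,WS,HK; near: WK)
10. HK ←      (far: HJ,WJ,HS,WS; near: HK,WK)
11. HK+WK → (far: all six; near: empty)
In every state each wife is either with her husband or with no other man.
Minimum trips = 11

11


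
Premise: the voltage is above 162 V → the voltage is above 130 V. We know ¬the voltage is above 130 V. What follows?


Modus tollens: P → Q, ¬Q ⊢ ¬P
P: the voltage is above 162 V
Q: the voltage is above 130 V
We have P → Q and Q is false.
By modus tollens, P must be false.

It is not the case that the voltage is above 162 V


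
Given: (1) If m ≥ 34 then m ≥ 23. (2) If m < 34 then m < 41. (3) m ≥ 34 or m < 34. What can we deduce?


Constructive dilemma: (P → Q) ∧ (R → S), P ∨ R ⊢ Q ∨ S
Premise 1: m ≥ 34 → m ≥ 23
Premise 2: m < 34 → m < 41
Premise 3: m ≥ 34 ∨ m < 34
Case 1: Assuming m ≥ 34, then by Premise 1, m ≥ 23.
Case 2: Assuming m < 34, then by Premise 2, m < 41.
Since one of m ≥ 34 or m < 34 must hold, we get m ≥ 23 or m < 41.

m ≥ 23 or m < 41.


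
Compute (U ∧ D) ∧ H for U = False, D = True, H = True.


U = False, D = True, H = True
Step 1: U ∧ D = False AND True = False
Step 2: False ∧ H = False AND True = False
AND is true only when ALL operands are true.

False


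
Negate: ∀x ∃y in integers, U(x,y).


Original: ∀x ∃y U(x,y)
Rule: ¬∀→∃, ¬∃→∀, negate predicate.
Negation: ∃x ∀y ¬U(x,y)

∃x ∀y ¬U(x,y)


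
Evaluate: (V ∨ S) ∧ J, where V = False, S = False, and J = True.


V = False, S = False, J = True
Step 1: V ∨ S = False OR False = False
Step 2: False ∧ J = False AND True = False
OR is true when at least one operand is true; AND requires both.

False


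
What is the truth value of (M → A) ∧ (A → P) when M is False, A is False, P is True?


M = False, A = False, P = True
Step 1: M → A is false only when M=True and A=False. Result: True
Step 2: A → P is false only when A=True and P=False. Result: True
Step 3: True ∧ True = True

True


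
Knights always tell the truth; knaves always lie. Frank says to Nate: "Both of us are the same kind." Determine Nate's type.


Frank says: "Both of us are the same kind."
Case 1: Frank is a Knight (truth-teller)
  Statement is true → they ARE the same → Nate is also a Knight
Case 2: Frank is a Knave (liar)
  Statement is false → they are NOT the same → Nate is a Knight
In both cases, Nate is a Knight.

Knight


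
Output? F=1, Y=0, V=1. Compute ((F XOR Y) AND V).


F XOR Y = 1^0 = 1
1 AND 1 = 1

1


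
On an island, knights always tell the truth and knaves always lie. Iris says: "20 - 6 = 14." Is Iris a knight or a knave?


Statement: "20 - 6 = 14."
Actual: 20 - 6 = 14
Claimed: 14
Statement is TRUE → Iris tells the truth → Knight

Knight


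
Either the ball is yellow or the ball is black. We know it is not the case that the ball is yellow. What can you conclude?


Disjunctive syllogism: P ∨ Q, ¬P ⊢ Q
Disjunction: the ball is yellow ∨ the ball is black
We know it is not the case that the ball is yellow.
By disjunctive syllogism, the other disjunct must be true.

The ball is black


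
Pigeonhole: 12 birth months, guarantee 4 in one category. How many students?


Pigeonhole: to guarantee k in one of n categories, need (k-1)×n + 1.
k = 4, n = 12
Minimum = (4-1) × 12 + 1 = 3 × 12 + 1

37


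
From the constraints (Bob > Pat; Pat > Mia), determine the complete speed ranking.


Constraints: Bob > Pat; Pat > Mia
Method: at each step, the next-highest is the one remaining person who never appears on the smaller side of a constraint between remaining people.
  Step 1: remaining {Bob, Pat, Mia}; on the smaller side: {Pat, Mia} → Bob is next (Bob > Pat).
  Step 2: remaining {Pat, Mia}; on the smaller side: {Mia} → Pat is next (Pat > Mia).
  Step 3: only Mia remains → lowest.
Final ranking (highest to lowest):

Bob > Pat > Mia


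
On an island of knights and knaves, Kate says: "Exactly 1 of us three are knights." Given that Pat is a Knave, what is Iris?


Kate claims exactly 1 knights among Kate, Pat, Iris.
Given: Pat is a Knave.

Case 1: Kate is a Knight (tells truth)
  Then exactly 1 of the three are knights.
  Counting Kate, Pat: 1 knight(s) so far. Need 0 more → Iris = Knave.
Case 2: Kate is a Knave (lies)
  Then the count is NOT 1.
  If Iris = Knight, count = 1 = 1 → claim would be true, contradicts lie.
  If Iris = Knave, count = 0 ≠ 1 → lie confirmed ✓

Iris is a Knave.

Knave


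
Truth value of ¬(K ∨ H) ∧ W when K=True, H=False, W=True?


K = True, H = False, W = True
Expression: ¬(K ∨ H) ∧ W
Step 1: K ∨ H = True OR False = True
Step 2: ¬(K ∨ H) = NOT True = False
Step 3: (False) ∧ W = False AND True = False

False


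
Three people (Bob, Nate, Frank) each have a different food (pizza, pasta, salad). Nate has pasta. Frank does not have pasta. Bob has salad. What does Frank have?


From clues:
  Nate → pasta
  Bob → salad
By elimination, Frank gets the remaining.

pizza


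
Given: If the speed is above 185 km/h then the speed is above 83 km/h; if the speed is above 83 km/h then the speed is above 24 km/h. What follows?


Hypothetical syllogism: P → Q, Q → R ⊢ P → R
Premise 1: the speed is above 185 km/h → the speed is above 83 km/h
Premise 2: the speed is above 83 km/h → the speed is above 24 km/h
Chain the implications: the middle term (the speed is above 83 km/h) links the two.
Conclusion: If the speed is above 185 km/h, then the speed is above 24 km/h.

If the speed is above 185 km/h, then the speed is above 24 km/h.


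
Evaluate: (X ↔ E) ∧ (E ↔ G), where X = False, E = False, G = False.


X = False, E = False, G = False
Step 1: X ↔ E is true when X and E have the same value. Result: True
Step 2: E ↔ G is true when E and G have the same value. Result: True
Step 3: True ∧ True = True

True


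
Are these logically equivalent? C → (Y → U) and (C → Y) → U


Expression 1: C → (Y → U)
Expression 2: (C → Y) → U
Truth table (C Y U | Expr1 Expr2):
  T T T |   T     T
  T T F |   F     F
  T F T |   T     T
  T F F |   T     T
  F T T |   T     T
  F T F |   T     F   ← differ
  F F T |   T     T
  F F F |   T     F   ← differ
Counterexample: C=F, Y=T, U=F gives Expr1 = T but Expr2 = F, so the expressions are NOT logically equivalent.

No


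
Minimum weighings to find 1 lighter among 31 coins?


Each weighing has 3 outcomes (left heavy / balance / right heavy), so k weighings distinguish at most 3^k cases; splitting into three near-equal groups achieves this.
Need 3^k ≥ 31: 3^3 = 27 < 31 ≤ 3^4 = 81
k = ⌈log₃(31)⌉ = 4

4


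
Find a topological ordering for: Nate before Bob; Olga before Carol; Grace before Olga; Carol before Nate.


Constraints: Nate before Bob; Olga before Carol; Grace before Olga; Carol before Nate
Method: repeatedly schedule the remaining task that has no remaining task required before it.
  Step 1: remaining {Bob, Nate, Grace, Carol, Olga}; every task except Grace still has a predecessor pending → schedule Grace.
  Step 2: remaining {Bob, Nate, Carol, Olga}; every task except Olga still has a predecessor pending → schedule Olga.
  Step 3: remaining {Bob, Nate, Carol}; every task except Carol still has a predecessor pending → schedule Carol.
  Step 4: remaining {Bob, Nate}; every task except Nate still has a predecessor pending → schedule Nate.
  Step 5: only Bob remains → schedule Bob.
Resulting order:

Grace → Olga → Carol → Nate → Bob


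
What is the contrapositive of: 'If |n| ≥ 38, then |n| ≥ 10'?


Original: If |n| ≥ 38, then |n| ≥ 10
Contrapositive: If ¬Q, then ¬P
Negate Q: not (|n| ≥ 10)
Negate P: not (|n| ≥ 38)

If not (|n| ≥ 10), then not (|n| ≥ 38).


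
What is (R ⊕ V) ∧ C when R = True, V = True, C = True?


R = True, V = True, C = True
Step 1: R ⊕ V = True XOR True = False
Step 2: False ∧ C = False AND True = False
XOR true when exactly one of R,V is true; then AND with C.

False


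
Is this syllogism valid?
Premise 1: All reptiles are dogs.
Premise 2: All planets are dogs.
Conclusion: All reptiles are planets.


Premise 1: All reptiles are dogs.
Premise 2: All planets are dogs.
Conclusion: All reptiles are planets.
Fallacy: undistributed middle. dogs is predicate in both.
Counterexample: reptiles and planets could be disjoint subsets of dogs.

Invalid


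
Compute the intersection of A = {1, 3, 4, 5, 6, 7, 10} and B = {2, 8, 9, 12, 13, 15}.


A = {1, 3, 4, 5, 6, 7, 10}
B = {2, 8, 9, 12, 13, 15}
Operation: intersection
Elements in both: none

∅


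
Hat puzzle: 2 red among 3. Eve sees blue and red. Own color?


Total red = 2, seen red = 1
Own red = 2 - 1 = 1
Eve's hat is red.

red


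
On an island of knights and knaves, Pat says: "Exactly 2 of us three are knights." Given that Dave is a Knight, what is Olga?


Pat claims exactly 2 knights among Pat, Dave, Olga.
Given: Dave is a Knight.

Case 1: Pat is a Knight (tells truth)
  Then exactly 2 of the three are knights.
  Counting Pat, Dave: 2 knight(s) so far. Need 0 more → Olga = Knave.
Case 2: Pat is a Knave (lies)
  Then the count is NOT 2.
  If Olga = Knight, count = 2 = 2 → claim would be true, contradicts lie.
  If Olga = Knave, count = 1 ≠ 2 → lie confirmed ✓

Olga is a Knave.

Knave


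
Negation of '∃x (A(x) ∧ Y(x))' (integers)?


Original: ∃x (A(x) ∧ Y(x))
Rule: ¬∀→∃, ¬∃→∀, negate predicate.
Negation: ∀x (¬A(x) ∨ ¬Y(x))

∀x (¬A(x) ∨ ¬Y(x))


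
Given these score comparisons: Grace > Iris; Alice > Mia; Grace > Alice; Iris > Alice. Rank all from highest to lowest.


Constraints: Grace > Iris; Alice > Mia; Grace > Alice; Iris > Alice
Method: at each step, the next-highest is the one remaining person who never appears on the smaller side of a constraint between remaining people.
  Step 1: remaining {Grace, Alice, Iris, Mia}; on the smaller side: {Alice, Iris, Mia} → Grace is next (Grace > Iris; Grace > Alice).
  Step 2: remaining {Alice, Iris, Mia}; on the smaller side: {Alice, Mia} → Iris is next (Iris > Alice).
  Step 3: remaining {Alice, Mia}; on the smaller side: {Mia} → Alice is next (Alice > Mia).
  Step 4: only Mia remains → lowest.
Final ranking (highest to lowest):

Grace > Iris > Alice > Mia


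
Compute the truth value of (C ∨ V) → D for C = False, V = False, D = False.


C = False, V = False, D = False
Step 1: C ∨ V = False OR False = False
Step 2: (False) → D: false only when antecedent=True and D=False.
Result: True

True


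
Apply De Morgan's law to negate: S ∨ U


De Morgan's law: ¬(P ∨ Q) ≡ ¬P ∧ ¬Q
¬(S ∨ U) = ¬S ∧ ¬U

¬S ∧ ¬U


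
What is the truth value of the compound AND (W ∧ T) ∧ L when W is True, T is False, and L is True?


W = True, T = False, L = True
Step 1: W ∧ T = True AND False = False
Step 2: False ∧ L = False AND True = False
AND is true only when ALL operands are true.

False


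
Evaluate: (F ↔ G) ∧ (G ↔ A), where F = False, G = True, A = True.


F = False, G = True, A = True
Step 1: F ↔ G is true when F and G have the same value. Result: False
Step 2: G ↔ A is true when G and A have the same value. Result: True
Step 3: False ∧ True = False

False


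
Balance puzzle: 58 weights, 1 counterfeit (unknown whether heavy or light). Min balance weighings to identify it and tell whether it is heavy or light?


Let n = 58. 116 possibilities (n weights × lighter/heavier); each weighing has 3 outcomes.
Bound for k weighings: say the first weighing puts j weights on each pan. If it tips, the 2j weighed weights remain suspects (each with a known direction) and k-1 weighings give 3^(k-1) outcomes; 3^(k-1) is odd, so 2j ≤ 3^(k-1) - 1. If it balances, the n - 2j unweighed weights remain with direction unknown: 2(n - 2j) ≤ 3^(k-1) - 1 by the same parity argument. Adding, n ≤ (3^(k-1) - 1) + (3^(k-1) - 1)/2 = (3^k - 3)/2, and the classical three-group strategy achieves this (3 weights in 2 weighings, 12 in 3, 39 in 4, 120 in 5).
So we need the smallest k with (3^k - 3)/2 ≥ 58.
k = 4: (3^4 - 3)/2 = 39 < 58 ✗
k = 5: (3^5 - 3)/2 = 120 ≥ 58 ✓

5


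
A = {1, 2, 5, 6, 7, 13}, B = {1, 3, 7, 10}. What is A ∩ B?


A = {1, 2, 5, 6, 7, 13}
B = {1, 3, 7, 10}
Operation: intersection
Elements in both: 1, 7

{1, 7}


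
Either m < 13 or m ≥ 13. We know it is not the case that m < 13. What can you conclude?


Disjunctive syllogism: P ∨ Q, ¬P ⊢ Q
Disjunction: m < 13 ∨ m ≥ 13
We know it is not the case that m < 13.
By disjunctive syllogism, the other disjunct must be true.

m ≥ 13


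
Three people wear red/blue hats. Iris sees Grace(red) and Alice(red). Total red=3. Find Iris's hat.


Total red = 3, seen red = 2
Own red = 3 - 2 = 1
Iris's hat is red.

red


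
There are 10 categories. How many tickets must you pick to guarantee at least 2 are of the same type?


Pigeonhole: to guarantee k in one of n categories, need (k-1)×n + 1.
k = 2, n = 10
Minimum = (2-1) × 10 + 1 = 1 × 10 + 1

11


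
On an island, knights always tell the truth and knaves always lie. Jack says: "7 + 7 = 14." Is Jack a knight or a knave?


Statement: "7 + 7 = 14."
Actual: 7 + 7 = 14
Claimed: 14
Statement is TRUE → Jack tells the truth → Knight

Knight


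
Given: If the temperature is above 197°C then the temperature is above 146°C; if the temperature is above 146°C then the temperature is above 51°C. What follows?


Hypothetical syllogism: P → Q, Q → R ⊢ P → R
Premise 1: the temperature is above 197°C → the temperature is above 146°C
Premise 2: the temperature is above 146°C → the temperature is above 51°C
Chain the implications: the middle term (the temperature is above 146°C) links the two.
Conclusion: If the temperature is above 197°C, then the temperature is above 51°C.

If the temperature is above 197°C, then the temperature is above 51°C.


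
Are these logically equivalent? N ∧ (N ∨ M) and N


Expression 1: N ∧ (N ∨ M)
Expression 2: N
Truth table (N M | Expr1 Expr2):
  T T |   T     T
  T F |   T     T
  F T |   F     F
  F F |   F     F
All 4 rows agree, so the expressions are logically equivalent.

Yes


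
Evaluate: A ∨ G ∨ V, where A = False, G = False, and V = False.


A = False, G = False, V = False
Step 1: A ∨ G = False OR False = False
Step 2: False ∨ V = False OR False = False
OR is true when at least one operand is true.

False


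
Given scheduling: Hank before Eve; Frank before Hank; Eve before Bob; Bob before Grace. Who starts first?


Constraints: Hank before Eve; Frank before Hank; Eve before Bob; Bob before Grace
The first task can have nothing scheduled before it, so it must never appear on the right of a 'before'.
Tasks appearing after some 'before': Eve, Hank, Bob, Grace.
The only task not in that list is Frank → it is first.

Frank


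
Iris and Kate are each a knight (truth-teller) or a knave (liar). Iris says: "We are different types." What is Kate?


Iris says: "We are different types."
Case 1: Iris is a Knight (truth-teller)
  Statement is true → they ARE different → Kate is a Knave
Case 2: Iris is a Knave (liar)
  Statement is false → they are NOT different → Kate is a Knave
In both cases, Kate is a Knave.

Knave


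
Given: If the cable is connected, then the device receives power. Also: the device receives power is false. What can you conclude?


Modus tollens: P → Q, ¬Q ⊢ ¬P
P: the cable is connected
Q: the device receives power
We have P → Q and Q is false.
By modus tollens, P must be false.

It is not the case that the cable is connected


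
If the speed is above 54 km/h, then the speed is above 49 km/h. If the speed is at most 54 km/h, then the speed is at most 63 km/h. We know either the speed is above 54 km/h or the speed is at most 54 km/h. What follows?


Constructive dilemma: (P → Q) ∧ (R → S), P ∨ R ⊢ Q ∨ S
Premise 1: the speed is above 54 km/h → the speed is above 49 km/h
Premise 2: the speed is at most 54 km/h → the speed is at most 63 km/h
Premise 3: the speed is above 54 km/h ∨ the speed is at most 54 km/h
Case 1: Assuming the speed is above 54 km/h, then by Premise 1, the speed is above 49 km/h.
Case 2: Assuming the speed is at most 54 km/h, then by Premise 2, the speed is at most 63 km/h.
Since one of the speed is above 54 km/h or the speed is at most 54 km/h must hold, we get the speed is above 49 km/h or the speed is at most 63 km/h.

The speed is above 49 km/h or the speed is at most 63 km/h.


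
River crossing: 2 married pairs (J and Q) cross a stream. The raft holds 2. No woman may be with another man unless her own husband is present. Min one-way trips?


Label couples J and Q.
1. WJ+WQ → (far: WJ,WQ; near: HJ,HQ)
2. WJ ←   (far: WQ; near: HJ,HQ,WJ)
3. HJ+HQ → (far: HJ,HQ,WQ; near: WJ)
4. HJ ←   (far: HQ,WQ; near: HJ,WJ)  — HJ returns, since WJ is alone on near bank
5. HJ+WJ → (far: all four; near: empty)
Every state respects the constraint.
Minimum trips = 5

5


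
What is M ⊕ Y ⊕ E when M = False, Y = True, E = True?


M = False, Y = True, E = True
Step 1: M ⊕ Y = False XOR True = True
Step 2: True ⊕ E = True XOR True = False
XOR is true when an odd number of operands are true.

False


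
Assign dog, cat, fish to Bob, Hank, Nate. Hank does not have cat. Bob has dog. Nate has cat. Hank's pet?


From clues:
  Nate → cat
  Bob → dog
By elimination, Hank gets the remaining.

fish


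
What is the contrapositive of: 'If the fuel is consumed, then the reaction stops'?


Original: If the fuel is consumed, then the reaction stops
Contrapositive: If ¬Q, then ¬P
Negate Q: not (the reaction stops)
Negate P: not (the fuel is consumed)

If not (the reaction stops), then not (the fuel is consumed).


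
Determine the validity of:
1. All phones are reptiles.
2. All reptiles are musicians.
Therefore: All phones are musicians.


Premise 1: All phones are reptiles.
Premise 2: All reptiles are musicians.
Conclusion: All phones are musicians.
Barbara syllogism (AAA-1): All A are B, All B are C → All A are C.
Middle term (reptiles) distributed in premise 2.

Valid


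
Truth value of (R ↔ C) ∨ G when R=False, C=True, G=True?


R = False, C = True, G = True
Expression: (R ↔ C) ∨ G
Step 1: R ↔ C = (False iff True) (true when values match) = False
Step 2: (False) ∨ G = False OR True = True

True


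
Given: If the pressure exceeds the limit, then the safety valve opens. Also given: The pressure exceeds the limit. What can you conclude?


Modus ponens: P → Q, P ⊢ Q
P: the pressure exceeds the limit
Q: the safety valve opens
We have P → Q and P is true.
By modus ponens, Q must be true.

The safety valve opens


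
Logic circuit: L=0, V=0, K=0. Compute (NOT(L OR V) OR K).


L OR V = 0
NOT(0) = 1
1 OR 0 = 1

1


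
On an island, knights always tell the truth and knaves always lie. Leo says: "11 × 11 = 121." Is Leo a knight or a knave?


Statement: "11 × 11 = 121."
Actual: 11 × 11 = 121
Claimed: 121
Statement is TRUE → Leo tells the truth → Knight

Knight


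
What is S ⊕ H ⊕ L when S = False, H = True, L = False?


S = False, H = True, L = False
Step 1: S ⊕ H = False XOR True = True
Step 2: True ⊕ L = True XOR False = True
XOR is true when an odd number of operands are true.

True


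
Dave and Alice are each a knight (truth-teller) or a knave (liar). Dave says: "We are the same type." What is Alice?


Dave says: "We are the same type."
Case 1: Dave is a Knight (truth-teller)
  Statement is true → they ARE the same → Alice is also a Knight
Case 2: Dave is a Knave (liar)
  Statement is false → they are NOT the same → Alice is a Knight
In both cases, Alice is a Knight.

Knight


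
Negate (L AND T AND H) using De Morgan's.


De Morgan's law: ¬(P ∧ Q ∧ R) ≡ ¬P ∨ ¬Q ∨ ¬R
¬(L ∧ T ∧ H) = ¬L ∨ ¬T ∨ ¬H

¬L ∨ ¬T ∨ ¬H


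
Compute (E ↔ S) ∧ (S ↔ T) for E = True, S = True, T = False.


E = True, S = True, T = False
Step 1: E ↔ S is true when E and S have the same value. Result: True
Step 2: S ↔ T is true when S and T have the same value. Result: False
Step 3: True ∧ False = False

False


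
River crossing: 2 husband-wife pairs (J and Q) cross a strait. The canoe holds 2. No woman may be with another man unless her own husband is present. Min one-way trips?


Label couples J and Q.
1. WJ+WQ → (far: WJ,WQ; near: HJ,HQ)
2. WJ ←   (far: WQ; near: HJ,HQ,WJ)
3. HJ+HQ → (far: HJ,HQ,WQ; near: WJ)
4. HJ ←   (far: HQ,WQ; near: HJ,WJ)  — HJ returns, since WJ is alone on near bank
5. HJ+WJ → (far: all four; near: empty)
Every state respects the constraint.
Minimum trips = 5

5


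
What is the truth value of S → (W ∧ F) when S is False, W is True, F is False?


S = False, W = True, F = False
Step 1: W ∧ F = True AND False = False
Step 2: S → (False): false only when S=True and consequent=False.
Result: True

True


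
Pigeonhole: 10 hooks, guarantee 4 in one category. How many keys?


Pigeonhole: to guarantee k in one of n categories, need (k-1)×n + 1.
k = 4, n = 10
Minimum = (4-1) × 10 + 1 = 3 × 10 + 1

31


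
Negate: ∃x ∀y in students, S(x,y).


Original: ∃x ∀y S(x,y)
Rule: ¬∀→∃, ¬∃→∀, negate predicate.
Negation: ∀x ∃y ¬S(x,y)

∀x ∃y ¬S(x,y)


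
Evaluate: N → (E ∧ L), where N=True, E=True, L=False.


N = True, E = True, L = False
Expression: N → (E ∧ L)
Step 1: E ∧ L = True AND False = False
Step 2: N → (False) = True → False = False

False


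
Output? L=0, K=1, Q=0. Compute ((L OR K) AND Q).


L OR K = 0|1 = 1
1 AND 0 = 0

0


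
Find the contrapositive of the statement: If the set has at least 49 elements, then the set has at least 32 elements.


Original: If the set has at least 49 elements, then the set has at least 32 elements
Contrapositive: If ¬Q, then ¬P
Negate Q: not (the set has at least 32 elements)
Negate P: not (the set has at least 49 elements)

If not (the set has at least 32 elements), then not (the set has at least 49 elements).


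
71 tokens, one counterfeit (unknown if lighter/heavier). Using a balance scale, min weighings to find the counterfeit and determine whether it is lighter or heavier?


Let n = 71. 142 possibilities (n tokens × lighter/heavier); each weighing has 3 outcomes.
Bound for k weighings: say the first weighing puts j tokens on each pan. If it tips, the 2j weighed tokens remain suspects (each with a known direction) and k-1 weighings give 3^(k-1) outcomes; 3^(k-1) is odd, so 2j ≤ 3^(k-1) - 1. If it balances, the n - 2j unweighed tokens remain with direction unknown: 2(n - 2j) ≤ 3^(k-1) - 1 by the same parity argument. Adding, n ≤ (3^(k-1) - 1) + (3^(k-1) - 1)/2 = (3^k - 3)/2, and the classical three-group strategy achieves this (3 tokens in 2 weighings, 12 in 3, 39 in 4, 120 in 5).
So we need the smallest k with (3^k - 3)/2 ≥ 71.
k = 4: (3^4 - 3)/2 = 39 < 71 ✗
k = 5: (3^5 - 3)/2 = 120 ≥ 71 ✓

5


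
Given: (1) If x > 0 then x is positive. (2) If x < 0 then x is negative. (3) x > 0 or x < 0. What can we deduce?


Constructive dilemma: (P → Q) ∧ (R → S), P ∨ R ⊢ Q ∨ S
Premise 1: x > 0 → x is positive
Premise 2: x < 0 → x is negative
Premise 3: x > 0 ∨ x < 0
Case 1: Assuming x > 0, then by Premise 1, x is positive.
Case 2: Assuming x < 0, then by Premise 2, x is negative.
Since one of x > 0 or x < 0 must hold, we get x is positive or x is negative.

x is positive or x is negative.


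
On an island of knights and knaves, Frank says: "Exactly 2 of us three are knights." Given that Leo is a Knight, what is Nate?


Frank claims exactly 2 knights among Frank, Leo, Nate.
Given: Leo is a Knight.

Case 1: Frank is a Knight (tells truth)
  Then exactly 2 of the three are knights.
  Counting Frank, Leo: 2 knight(s) so far. Need 0 more → Nate = Knave.
Case 2: Frank is a Knave (lies)
  Then the count is NOT 2.
  If Nate = Knight, count = 2 = 2 → claim would be true, contradicts lie.
  If Nate = Knave, count = 1 ≠ 2 → lie confirmed ✓

Nate is a Knave.

Knave


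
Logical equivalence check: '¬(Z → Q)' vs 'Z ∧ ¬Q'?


Expression 1: ¬(Z → Q)
Expression 2: Z ∧ ¬Q
Truth table (Z Q | Expr1 Expr2):
  T T |   F     F
  T F |   T     T
  F T |   F     F
  F F |   F     F
All 4 rows agree, so the expressions are logically equivalent.

Yes


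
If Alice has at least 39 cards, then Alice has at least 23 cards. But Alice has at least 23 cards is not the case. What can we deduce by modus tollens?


Modus tollens: P → Q, ¬Q ⊢ ¬P
P: Alice has at least 39 cards
Q: Alice has at least 23 cards
We have P → Q and Q is false.
By modus tollens, P must be false.

It is not the case that Alice has at least 39 cards


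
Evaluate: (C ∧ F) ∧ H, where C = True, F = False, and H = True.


C = True, F = False, H = True
Step 1: C ∧ F = True AND False = False
Step 2: False ∧ H = False AND True = False
AND is true only when ALL operands are true.

False


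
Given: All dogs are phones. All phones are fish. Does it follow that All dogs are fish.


Premise 1: All dogs are phones.
Premise 2: All phones are fish.
Conclusion: All dogs are fish.
Barbara syllogism (AAA-1): All A are B, All B are C → All A are C.
Middle term (phones) distributed in premise 2.

Valid


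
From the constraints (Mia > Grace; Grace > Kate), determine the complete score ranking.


Constraints: Mia > Grace; Grace > Kate
Method: at each step, the next-highest is the one remaining person who never appears on the smaller side of a constraint between remaining people.
  Step 1: remaining {Mia, Grace, Kate}; on the smaller side: {Grace, Kate} → Mia is next (Mia > Grace).
  Step 2: remaining {Grace, Kate}; on the smaller side: {Kate} → Grace is next (Grace > Kate).
  Step 3: only Kate remains → lowest.
Final ranking (highest to lowest):

Mia > Grace > Kate


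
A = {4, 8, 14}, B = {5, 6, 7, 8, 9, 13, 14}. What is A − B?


A = {4, 8, 14}
B = {5, 6, 7, 8, 9, 13, 14}
Operation: difference A − B
In A but not B: 4

{4}


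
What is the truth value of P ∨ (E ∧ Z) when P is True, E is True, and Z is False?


P = True, E = True, Z = False
Step 1: E ∧ Z = True AND False = False
Step 2: P ∨ False = True OR False = True
AND evaluated first (higher precedence); then OR applied.

True


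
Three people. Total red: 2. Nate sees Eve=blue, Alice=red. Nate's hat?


Total red = 2, seen red = 1
Own red = 2 - 1 = 1
Nate's hat is red.

red


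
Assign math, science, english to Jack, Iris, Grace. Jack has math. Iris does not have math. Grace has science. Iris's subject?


From clues:
  Grace → science
  Jack → math
By elimination, Iris gets the remaining.

english


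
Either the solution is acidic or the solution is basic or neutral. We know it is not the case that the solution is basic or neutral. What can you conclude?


Disjunctive syllogism: P ∨ Q, ¬P ⊢ Q
Disjunction: the solution is acidic ∨ the solution is basic or neutral
We know it is not the case that the solution is basic or neutral.
By disjunctive syllogism, the other disjunct must be true.

The solution is acidic


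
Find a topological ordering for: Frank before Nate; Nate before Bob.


Constraints: Frank before Nate; Nate before Bob
Method: repeatedly schedule the remaining task that has no remaining task required before it.
  Step 1: remaining {Nate, Bob, Frank}; every task except Frank still has a predecessor pending → schedule Frank.
  Step 2: remaining {Nate, Bob}; every task except Nate still has a predecessor pending → schedule Nate.
  Step 3: only Bob remains → schedule Bob.
Resulting order:

Frank → Nate → Bob


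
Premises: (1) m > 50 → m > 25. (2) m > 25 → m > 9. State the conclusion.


Hypothetical syllogism: P → Q, Q → R ⊢ P → R
Premise 1: m > 50 → m > 25
Premise 2: m > 25 → m > 9
Chain the implications: the middle term (m > 25) links the two.
Conclusion: If m > 50, then m > 9.

If m > 50, then m > 9.


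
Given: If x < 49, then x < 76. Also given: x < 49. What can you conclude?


Modus ponens: P → Q, P ⊢ Q
P: x < 49
Q: x < 76
We have P → Q and P is true.
By modus ponens, Q must be true.

x < 76


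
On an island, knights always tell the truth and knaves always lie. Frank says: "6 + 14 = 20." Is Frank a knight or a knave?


Statement: "6 + 14 = 20."
Actual: 6 + 14 = 20
Claimed: 20
Statement is TRUE → Frank tells the truth → Knight

Knight


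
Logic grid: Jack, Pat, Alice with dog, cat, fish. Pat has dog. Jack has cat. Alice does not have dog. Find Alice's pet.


From clues:
  Pat → dog
  Jack → cat
By elimination, Alice gets the remaining.

fish


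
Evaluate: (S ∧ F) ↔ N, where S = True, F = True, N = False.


S = True, F = True, N = False
Step 1: S ∧ F = True AND True = True
Step 2: (True) ↔ N: true when both sides have same truth value.
Result: True ↔ False = False

False


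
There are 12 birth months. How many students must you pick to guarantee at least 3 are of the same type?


Pigeonhole: to guarantee k in one of n categories, need (k-1)×n + 1.
k = 3, n = 12
Minimum = (3-1) × 12 + 1 = 2 × 12 + 1

25


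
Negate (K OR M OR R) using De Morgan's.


De Morgan's law: ¬(P ∨ Q ∨ R) ≡ ¬P ∧ ¬Q ∧ ¬R
¬(K ∨ M ∨ R) = ¬K ∧ ¬M ∧ ¬R

¬K ∧ ¬M ∧ ¬R


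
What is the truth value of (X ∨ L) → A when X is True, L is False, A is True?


X = True, L = False, A = True
Step 1: X ∨ L = True OR False = True
Step 2: (True) → A: false only when antecedent=True and A=False.
Result: True

True


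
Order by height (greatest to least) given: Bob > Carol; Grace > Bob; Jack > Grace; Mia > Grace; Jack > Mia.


Constraints: Bob > Carol; Grace > Bob; Jack > Grace; Mia > Grace; Jack > Mia
Method: at each step, the next-highest is the one remaining person who never appears on the smaller side of a constraint between remaining people.
  Step 1: remaining {Carol, Jack, Mia, Bob, Grace}; on the smaller side: {Carol, Mia, Bob, Grace} → Jack is next (Jack > Grace; Jack > Mia).
  Step 2: remaining {Carol, Mia, Bob, Grace}; on the smaller side: {Carol, Bob, Grace} → Mia is next (Mia > Grace).
  Step 3: remaining {Carol, Bob, Grace}; on the smaller side: {Carol, Bob} → Grace is next (Grace > Bob).
  Step 4: remaining {Carol, Bob}; on the smaller side: {Carol} → Bob is next (Bob > Carol).
  Step 5: only Carol remains → lowest.
Final ranking (highest to lowest):

Jack > Mia > Grace > Bob > Carol


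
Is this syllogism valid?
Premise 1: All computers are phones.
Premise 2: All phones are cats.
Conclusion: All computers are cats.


Premise 1: All computers are phones.
Premise 2: All phones are cats.
Conclusion: All computers are cats.
Barbara syllogism (AAA-1): All A are B, All B are C → All A are C.
Middle term (phones) distributed in premise 2.

Valid


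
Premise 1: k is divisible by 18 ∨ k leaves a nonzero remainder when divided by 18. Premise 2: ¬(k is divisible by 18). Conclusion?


Disjunctive syllogism: P ∨ Q, ¬P ⊢ Q
Disjunction: k is divisible by 18 ∨ k leaves a nonzero remainder when divided by 18
We know it is not the case that k is divisible by 18.
By disjunctive syllogism, the other disjunct must be true.

k leaves a nonzero remainder when divided by 18


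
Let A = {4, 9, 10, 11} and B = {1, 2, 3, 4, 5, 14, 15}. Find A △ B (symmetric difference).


A = {4, 9, 10, 11}
B = {1, 2, 3, 4, 5, 14, 15}
Operation: symmetric difference
In A only: [9, 10, 11], in B only: [1, 2, 3, 5, 14, 15]

{1, 2, 3, 5, 9, 10, 11, 14, 15}


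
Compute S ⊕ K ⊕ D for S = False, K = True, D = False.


S = False, K = True, D = False
Step 1: S ⊕ K = False XOR True = True
Step 2: True ⊕ D = True XOR False = True
XOR is true when an odd number of operands are true.

True


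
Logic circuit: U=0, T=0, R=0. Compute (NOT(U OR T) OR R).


U OR T = 0
NOT(0) = 1
1 OR 0 = 1

1


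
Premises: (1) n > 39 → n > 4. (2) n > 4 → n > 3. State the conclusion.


Hypothetical syllogism: P → Q, Q → R ⊢ P → R
Premise 1: n > 39 → n > 4
Premise 2: n > 4 → n > 3
Chain the implications: the middle term (n > 4) links the two.
Conclusion: If n > 39, then n > 3.

If n > 39, then n > 3.


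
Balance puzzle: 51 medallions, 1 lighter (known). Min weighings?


Each weighing has 3 outcomes (left heavy / balance / right heavy), so k weighings distinguish at most 3^k cases; splitting into three near-equal groups achieves this.
Need 3^k ≥ 51: 3^3 = 27 < 51 ≤ 3^4 = 81
k = ⌈log₃(51)⌉ = 4

4


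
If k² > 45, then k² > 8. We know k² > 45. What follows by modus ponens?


Modus ponens: P → Q, P ⊢ Q
P: k² > 45
Q: k² > 8
We have P → Q and P is true.
By modus ponens, Q must be true.

k² > 8


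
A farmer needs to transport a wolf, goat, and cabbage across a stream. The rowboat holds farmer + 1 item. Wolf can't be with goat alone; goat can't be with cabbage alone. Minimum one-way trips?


1. farmer+goat → 2. farmer ← 3. farmer+wolf → 4. farmer+goat ← 5. farmer+cabbage → 6. farmer ← 7. farmer+goat →
Minimum trips = 7

7


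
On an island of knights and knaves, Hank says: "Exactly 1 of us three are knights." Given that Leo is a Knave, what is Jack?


Hank claims exactly 1 knights among Hank, Leo, Jack.
Given: Leo is a Knave.

Case 1: Hank is a Knight (tells truth)
  Then exactly 1 of the three are knights.
  Counting Hank, Leo: 1 knight(s) so far. Need 0 more → Jack = Knave.
Case 2: Hank is a Knave (lies)
  Then the count is NOT 1.
  If Jack = Knight, count = 1 = 1 → claim would be true, contradicts lie.
  If Jack = Knave, count = 0 ≠ 1 → lie confirmed ✓

Jack is a Knave.

Knave


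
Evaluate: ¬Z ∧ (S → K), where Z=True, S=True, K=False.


Z = True, S = True, K = False
Expression: ¬Z ∧ (S → K)
Step 1: ¬Z = NOT True = False
Step 2: S → K = True → False (false only if S=True, K=False) = False
Step 3: (False) ∧ (False) = False AND False = False

False


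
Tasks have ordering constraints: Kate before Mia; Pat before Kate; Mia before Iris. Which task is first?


Constraints: Kate before Mia; Pat before Kate; Mia before Iris
The first task can have nothing scheduled before it, so it must never appear on the right of a 'before'.
Tasks appearing after some 'before': Mia, Kate, Iris.
The only task not in that list is Pat → it is first.

Pat


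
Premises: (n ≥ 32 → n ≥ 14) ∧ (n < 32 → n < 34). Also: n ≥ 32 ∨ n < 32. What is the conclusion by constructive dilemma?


Constructive dilemma: (P → Q) ∧ (R → S), P ∨ R ⊢ Q ∨ S
Premise 1: n ≥ 32 → n ≥ 14
Premise 2: n < 32 → n < 34
Premise 3: n ≥ 32 ∨ n < 32
Case 1: Assuming n ≥ 32, then by Premise 1, n ≥ 14.
Case 2: Assuming n < 32, then by Premise 2, n < 34.
Since one of n ≥ 32 or n < 32 must hold, we get n ≥ 14 or n < 34.

n ≥ 14 or n < 34.


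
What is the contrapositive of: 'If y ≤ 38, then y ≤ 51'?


Original: If y ≤ 38, then y ≤ 51
Contrapositive: If ¬Q, then ¬P
Negate Q: not (y ≤ 51)
Negate P: not (y ≤ 38)

If not (y ≤ 51), then not (y ≤ 38).


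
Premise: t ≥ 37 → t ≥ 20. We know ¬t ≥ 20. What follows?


Modus tollens: P → Q, ¬Q ⊢ ¬P
P: t ≥ 37
Q: t ≥ 20
We have P → Q and Q is false.
By modus tollens, P must be false.

It is not the case that t ≥ 37


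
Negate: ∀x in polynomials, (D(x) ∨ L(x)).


Original: ∀x (D(x) ∨ L(x))
Rule: ¬∀→∃, ¬∃→∀, negate predicate.
Negation: ∃x (¬D(x) ∧ ¬L(x))

∃x (¬D(x) ∧ ¬L(x))


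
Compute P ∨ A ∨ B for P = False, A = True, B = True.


P = False, A = True, B = True
Step 1: P ∨ A = False OR True = True
Step 2: True ∨ B = True OR True = True
OR is true when at least one operand is true.

True


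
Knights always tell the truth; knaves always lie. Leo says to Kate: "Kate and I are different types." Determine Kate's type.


Leo says: "Kate and I are different types."
Case 1: Leo is a Knight (truth-teller)
  Statement is true → they ARE different → Kate is a Knave
Case 2: Leo is a Knave (liar)
  Statement is false → they are NOT different → Kate is a Knave
In both cases, Kate is a Knave.

Knave


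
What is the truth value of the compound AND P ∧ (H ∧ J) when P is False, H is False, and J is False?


P = False, H = False, J = False
Step 1: H ∧ J = False AND False = False
Step 2: P ∧ False = False AND False = False
AND is true only when ALL operands are true.

False


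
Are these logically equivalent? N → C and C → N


Expression 1: N → C
Expression 2: C → N
Truth table (N C | Expr1 Expr2):
  T T |   T     T
  T F |   F     T   ← differ
  F T |   T     F   ← differ
  F F |   T     T
Counterexample: N=T, C=F gives Expr1 = F but Expr2 = T, so the expressions are NOT logically equivalent.

No


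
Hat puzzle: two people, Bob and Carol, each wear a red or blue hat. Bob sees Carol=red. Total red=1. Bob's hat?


Total red = 1, Carol = red
Red accounted for: 1
Remaining for Bob: 0
Bob's hat is blue.

blue
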